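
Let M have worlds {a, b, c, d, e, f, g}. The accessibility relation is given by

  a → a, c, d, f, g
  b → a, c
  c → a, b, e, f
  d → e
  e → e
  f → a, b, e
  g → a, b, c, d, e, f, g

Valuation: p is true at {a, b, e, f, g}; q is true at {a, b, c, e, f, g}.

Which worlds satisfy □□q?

{d, e}

a: successors {a, c, d, f, g}; □q there: a:F, c:T, d:T, f:T, g:F. ✗
b: successors {a, c}; □q there: a:F, c:T. ✗
c: successors {a, b, e, f}; □q there: a:F, b:T, e:T, f:T. ✗
d: successors {e}; □q there: e:T. ✓
e: successors {e}; □q there: e:T. ✓
f: successors {a, b, e}; □q there: a:F, b:T, e:T. ✗
g: successors {a, b, c, d, e, f, g}; □q there: a:F, b:T, c:T, d:T, e:T, f:T, g:F. ✗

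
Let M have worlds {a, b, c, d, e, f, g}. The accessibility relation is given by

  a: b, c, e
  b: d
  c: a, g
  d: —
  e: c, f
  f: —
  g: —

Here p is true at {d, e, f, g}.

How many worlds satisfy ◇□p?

4

a: successors {b, c, e}; □p there: b:T, c:F, e:F. ✓
b: successors {d}; □p there: d:T. ✓
c: successors {a, g}; □p there: a:F, g:T. ✓
d: no successors, so ◇□p fails. ✗
e: successors {c, f}; □p there: c:F, f:T. ✓
f: no successors, so ◇□p fails. ✗
g: no successors, so ◇□p fails. ✗
Satisfying worlds: {a, b, c, e}.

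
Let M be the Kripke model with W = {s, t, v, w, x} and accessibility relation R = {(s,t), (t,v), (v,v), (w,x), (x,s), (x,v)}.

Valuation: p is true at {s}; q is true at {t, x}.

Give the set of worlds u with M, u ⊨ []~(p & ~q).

{s, t, v, w}

s: successors {t}; ~(p & ~q) there: t:T. ✓
t: successors {v}; ~(p & ~q) there: v:T. ✓
v: successors {v}; ~(p & ~q) there: v:T. ✓
w: successors {x}; ~(p & ~q) there: x:T. ✓
x: successors {s, v}; ~(p & ~q) there: s:F, v:T. ✗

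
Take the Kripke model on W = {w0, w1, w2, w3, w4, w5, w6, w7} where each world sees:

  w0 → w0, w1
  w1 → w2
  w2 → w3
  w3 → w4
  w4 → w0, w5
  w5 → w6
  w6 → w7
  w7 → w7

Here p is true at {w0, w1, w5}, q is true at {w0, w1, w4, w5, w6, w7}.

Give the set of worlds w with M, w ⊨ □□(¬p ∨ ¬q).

{w1, w2, w5, w6, w7}

w0: successors {w0, w1}; □(¬p ∨ ¬q) there: w0:F, w1:T. ✗
w1: successors {w2}; □(¬p ∨ ¬q) there: w2:T. ✓
w2: successors {w3}; □(¬p ∨ ¬q) there: w3:T. ✓
w3: successors {w4}; □(¬p ∨ ¬q) there: w4:F. ✗
w4: successors {w0, w5}; □(¬p ∨ ¬q) there: w0:F, w5:T. ✗
w5: successors {w6}; □(¬p ∨ ¬q) there: w6:T. ✓
w6: successors {w7}; □(¬p ∨ ¬q) there: w7:T. ✓
w7: successors {w7}; □(¬p ∨ ¬q) there: w7:T. ✓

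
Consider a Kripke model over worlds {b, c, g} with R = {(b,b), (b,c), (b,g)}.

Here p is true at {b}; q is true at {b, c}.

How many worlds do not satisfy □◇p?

1

b: successors {b, c, g}; ◇p there: b:T, c:F, g:F. ✗
c: no successors, so □◇p holds vacuously. ✓
g: no successors, so □◇p holds vacuously. ✓
Satisfying worlds: {c, g}.
So □◇p fails at the other 1 world.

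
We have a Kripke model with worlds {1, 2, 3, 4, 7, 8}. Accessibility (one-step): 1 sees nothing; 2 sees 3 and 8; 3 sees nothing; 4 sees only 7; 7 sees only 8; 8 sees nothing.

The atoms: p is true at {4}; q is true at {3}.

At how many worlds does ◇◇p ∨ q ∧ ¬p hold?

1: ◇◇p is F, q ∧ ¬p is F. ✗
2: ◇◇p is F, q ∧ ¬p is F. ✗
3: ◇◇p is F, q ∧ ¬p is T. ✓
4: ◇◇p is F, q ∧ ¬p is F. ✗
7: ◇◇p is F, q ∧ ¬p is F. ✗
8: ◇◇p is F, q ∧ ¬p is F. ✗
Satisfying worlds: {3}.

1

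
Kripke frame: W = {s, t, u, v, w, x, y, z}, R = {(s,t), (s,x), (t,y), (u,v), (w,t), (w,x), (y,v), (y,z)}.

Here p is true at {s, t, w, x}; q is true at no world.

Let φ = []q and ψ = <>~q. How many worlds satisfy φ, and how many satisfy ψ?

3 and 5

For []q:
s: successors {t, x}; q there: t:F, x:F. ✗
t: successors {y}; q there: y:F. ✗
u: successors {v}; q there: v:F. ✗
v: no successors, so []q holds vacuously. ✓
w: successors {t, x}; q there: t:F, x:F. ✗
x: no successors, so []q holds vacuously. ✓
y: successors {v, z}; q there: v:F, z:F. ✗
z: no successors, so []q holds vacuously. ✓
— 3 worlds.
For <>~q:
s: successors {t, x}; ~q there: t:T, x:T. ✓
t: successors {y}; ~q there: y:T. ✓
u: successors {v}; ~q there: v:T. ✓
v: no successors, so <>~q fails. ✗
w: successors {t, x}; ~q there: t:T, x:T. ✓
x: no successors, so <>~q fails. ✗
y: successors {v, z}; ~q there: v:T, z:T. ✓
z: no successors, so <>~q fails. ✗
— 5 worlds.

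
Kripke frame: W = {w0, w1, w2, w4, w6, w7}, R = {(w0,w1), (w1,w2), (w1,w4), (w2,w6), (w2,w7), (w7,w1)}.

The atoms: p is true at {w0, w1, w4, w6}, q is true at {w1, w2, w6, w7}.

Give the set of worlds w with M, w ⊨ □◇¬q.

w0: successors {w1}; ◇¬q there: w1:T. ✓
w1: successors {w2, w4}; ◇¬q there: w2:F, w4:F. ✗
w2: successors {w6, w7}; ◇¬q there: w6:F, w7:F. ✗
w4: no successors, so □◇¬q holds vacuously. ✓
w6: no successors, so □◇¬q holds vacuously. ✓
w7: successors {w1}; ◇¬q there: w1:T. ✓

{w0, w4, w6, w7}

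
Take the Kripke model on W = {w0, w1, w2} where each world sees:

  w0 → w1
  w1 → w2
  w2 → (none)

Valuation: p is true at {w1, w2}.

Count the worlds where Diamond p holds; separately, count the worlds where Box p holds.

For Diamond p:
w0: successors {w1}; p there: w1:T. ✓
w1: successors {w2}; p there: w2:T. ✓
w2: no successors, so Diamond p fails. ✗
— 2 worlds.
For Box p:
w0: successors {w1}; p there: w1:T. ✓
w1: successors {w2}; p there: w2:T. ✓
w2: no successors, so Box p holds vacuously. ✓
— 3 worlds.

2 and 3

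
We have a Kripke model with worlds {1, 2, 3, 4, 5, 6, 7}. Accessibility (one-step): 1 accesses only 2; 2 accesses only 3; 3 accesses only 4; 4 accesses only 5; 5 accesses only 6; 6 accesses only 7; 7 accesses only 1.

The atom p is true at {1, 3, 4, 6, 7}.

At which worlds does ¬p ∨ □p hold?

{2, 3, 5, 6, 7}

1: ¬p is F, □p is F. ✗
2: ¬p is T, □p is T. ✓
3: ¬p is F, □p is T. ✓
4: ¬p is F, □p is F. ✗
5: ¬p is T, □p is T. ✓
6: ¬p is F, □p is T. ✓
7: ¬p is F, □p is T. ✓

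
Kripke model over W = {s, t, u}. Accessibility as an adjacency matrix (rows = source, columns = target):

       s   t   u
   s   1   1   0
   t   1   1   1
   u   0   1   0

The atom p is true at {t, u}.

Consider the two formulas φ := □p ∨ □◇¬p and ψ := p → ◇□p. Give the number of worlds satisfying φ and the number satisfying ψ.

2 and 2

For □p ∨ □◇¬p:
s: □p is F, □◇¬p is T. ✓
t: □p is F, □◇¬p is F. ✗
u: □p is T, □◇¬p is T. ✓
— 2 worlds.
For p → ◇□p:
s: p is F, ◇□p is F. ✓
t: p is T, ◇□p is T. ✓
u: p is T, ◇□p is F. ✗
— 2 worlds.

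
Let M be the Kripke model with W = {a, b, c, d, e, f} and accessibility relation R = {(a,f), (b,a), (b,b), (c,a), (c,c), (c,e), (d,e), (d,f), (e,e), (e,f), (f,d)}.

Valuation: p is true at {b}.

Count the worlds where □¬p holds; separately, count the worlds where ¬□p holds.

For □¬p:
a: successors {f}; ¬p there: f:T. ✓
b: successors {a, b}; ¬p there: a:T, b:F. ✗
c: successors {a, c, e}; ¬p there: a:T, c:T, e:T. ✓
d: successors {e, f}; ¬p there: e:T, f:T. ✓
e: successors {e, f}; ¬p there: e:T, f:T. ✓
f: successors {d}; ¬p there: d:T. ✓
— 5 worlds.
For ¬□p:
a: □p is F. ✓
b: □p is F. ✓
c: □p is F. ✓
d: □p is F. ✓
e: □p is F. ✓
f: □p is F. ✓
— 6 worlds.

5 and 6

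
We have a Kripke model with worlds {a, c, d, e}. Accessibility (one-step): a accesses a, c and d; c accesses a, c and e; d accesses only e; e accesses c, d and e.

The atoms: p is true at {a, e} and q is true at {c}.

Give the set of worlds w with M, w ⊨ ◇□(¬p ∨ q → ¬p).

{a, c, d, e}

a: successors {a, c, d}; □(¬p ∨ q → ¬p) there: a:T, c:T, d:T. ✓
c: successors {a, c, e}; □(¬p ∨ q → ¬p) there: a:T, c:T, e:T. ✓
d: successors {e}; □(¬p ∨ q → ¬p) there: e:T. ✓
e: successors {c, d, e}; □(¬p ∨ q → ¬p) there: c:T, d:T, e:T. ✓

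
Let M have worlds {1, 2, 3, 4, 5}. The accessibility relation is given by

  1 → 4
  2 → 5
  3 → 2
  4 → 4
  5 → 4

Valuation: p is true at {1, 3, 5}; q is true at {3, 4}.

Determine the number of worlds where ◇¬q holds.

1: successors {4}; ¬q there: 4:F. ✗
2: successors {5}; ¬q there: 5:T. ✓
3: successors {2}; ¬q there: 2:T. ✓
4: successors {4}; ¬q there: 4:F. ✗
5: successors {4}; ¬q there: 4:F. ✗
Satisfying worlds: {2, 3}.

2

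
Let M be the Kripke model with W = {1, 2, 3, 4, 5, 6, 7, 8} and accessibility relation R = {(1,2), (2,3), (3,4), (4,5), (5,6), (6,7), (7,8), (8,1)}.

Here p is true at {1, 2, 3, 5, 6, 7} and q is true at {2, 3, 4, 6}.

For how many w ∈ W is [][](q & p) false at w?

1: successors {2}; [](q & p) there: 2:T. ✓
2: successors {3}; [](q & p) there: 3:F. ✗
3: successors {4}; [](q & p) there: 4:F. ✗
4: successors {5}; [](q & p) there: 5:T. ✓
5: successors {6}; [](q & p) there: 6:F. ✗
6: successors {7}; [](q & p) there: 7:F. ✗
7: successors {8}; [](q & p) there: 8:F. ✗
8: successors {1}; [](q & p) there: 1:T. ✓
Satisfying worlds: {1, 4, 8}.
So [][](q & p) fails at the other 5 worlds.

5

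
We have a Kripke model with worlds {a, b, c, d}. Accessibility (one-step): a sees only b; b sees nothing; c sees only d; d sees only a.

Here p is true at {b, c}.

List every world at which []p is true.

a: successors {b}; p there: b:T. ✓
b: no successors, so []p holds vacuously. ✓
c: successors {d}; p there: d:F. ✗
d: successors {a}; p there: a:F. ✗

{a, b}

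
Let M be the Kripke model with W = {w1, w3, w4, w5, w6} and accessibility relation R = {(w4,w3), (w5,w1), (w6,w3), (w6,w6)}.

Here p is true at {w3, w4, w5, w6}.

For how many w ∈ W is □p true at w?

4

w1: no successors, so □p holds vacuously. ✓
w3: no successors, so □p holds vacuously. ✓
w4: successors {w3}; p there: w3:T. ✓
w5: successors {w1}; p there: w1:F. ✗
w6: successors {w3, w6}; p there: w3:T, w6:T. ✓
Satisfying worlds: {w1, w3, w4, w6}.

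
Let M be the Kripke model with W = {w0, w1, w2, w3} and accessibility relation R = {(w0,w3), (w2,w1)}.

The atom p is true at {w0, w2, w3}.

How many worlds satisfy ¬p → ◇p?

3

w0: ¬p is F, ◇p is T. ✓
w1: ¬p is T, ◇p is F. ✗
w2: ¬p is F, ◇p is F. ✓
w3: ¬p is F, ◇p is F. ✓
Satisfying worlds: {w0, w2, w3}.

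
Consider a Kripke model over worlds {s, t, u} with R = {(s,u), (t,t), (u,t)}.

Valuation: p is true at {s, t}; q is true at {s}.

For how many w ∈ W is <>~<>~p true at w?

3

s: successors {u}; ~<>~p there: u:T. ✓
t: successors {t}; ~<>~p there: t:T. ✓
u: successors {t}; ~<>~p there: t:T. ✓
Satisfying worlds: {s, t, u}.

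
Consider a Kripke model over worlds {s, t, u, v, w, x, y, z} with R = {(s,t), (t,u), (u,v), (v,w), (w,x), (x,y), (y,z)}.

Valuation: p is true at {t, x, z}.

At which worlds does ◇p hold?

s: successors {t}; p there: t:T. ✓
t: successors {u}; p there: u:F. ✗
u: successors {v}; p there: v:F. ✗
v: successors {w}; p there: w:F. ✗
w: successors {x}; p there: x:T. ✓
x: successors {y}; p there: y:F. ✗
y: successors {z}; p there: z:T. ✓
z: no successors, so ◇p fails. ✗

{s, w, y}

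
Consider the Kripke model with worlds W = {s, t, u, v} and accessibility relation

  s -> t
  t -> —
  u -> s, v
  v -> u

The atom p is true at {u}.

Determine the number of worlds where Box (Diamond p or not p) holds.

3

s: successors {t}; Diamond p or not p there: t:T. ✓
t: no successors, so Box (Diamond p or not p) holds vacuously. ✓
u: successors {s, v}; Diamond p or not p there: s:T, v:T. ✓
v: successors {u}; Diamond p or not p there: u:F. ✗
Satisfying worlds: {s, t, u}.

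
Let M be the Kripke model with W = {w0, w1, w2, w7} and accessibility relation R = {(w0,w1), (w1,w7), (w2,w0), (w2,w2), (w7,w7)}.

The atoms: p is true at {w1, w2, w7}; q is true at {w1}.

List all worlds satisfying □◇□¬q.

w0: successors {w1}; ◇□¬q there: w1:T. ✓
w1: successors {w7}; ◇□¬q there: w7:T. ✓
w2: successors {w0, w2}; ◇□¬q there: w0:T, w2:T. ✓
w7: successors {w7}; ◇□¬q there: w7:T. ✓

{w0, w1, w2, w7}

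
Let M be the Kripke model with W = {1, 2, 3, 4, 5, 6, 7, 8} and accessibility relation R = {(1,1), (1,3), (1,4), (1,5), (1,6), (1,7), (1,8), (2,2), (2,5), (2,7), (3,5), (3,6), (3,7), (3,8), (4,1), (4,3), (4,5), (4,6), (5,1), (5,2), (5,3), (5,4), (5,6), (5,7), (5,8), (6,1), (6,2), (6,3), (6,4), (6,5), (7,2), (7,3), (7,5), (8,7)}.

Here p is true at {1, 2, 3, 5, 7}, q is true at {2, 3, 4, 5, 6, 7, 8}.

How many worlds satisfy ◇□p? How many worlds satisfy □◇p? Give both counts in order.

7 and 8

For ◇□p:
1: successors {1, 3, 4, 5, 6, 7, 8}; □p there: 1:F, 3:F, 4:F, 5:F, 6:F, 7:T, 8:T. ✓
2: successors {2, 5, 7}; □p there: 2:T, 5:F, 7:T. ✓
3: successors {5, 6, 7, 8}; □p there: 5:F, 6:F, 7:T, 8:T. ✓
4: successors {1, 3, 5, 6}; □p there: 1:F, 3:F, 5:F, 6:F. ✗
5: successors {1, 2, 3, 4, 6, 7, 8}; □p there: 1:F, 2:T, 3:F, 4:F, 6:F, 7:T, 8:T. ✓
6: successors {1, 2, 3, 4, 5}; □p there: 1:F, 2:T, 3:F, 4:F, 5:F. ✓
7: successors {2, 3, 5}; □p there: 2:T, 3:F, 5:F. ✓
8: successors {7}; □p there: 7:T. ✓
— 7 worlds.
For □◇p:
1: successors {1, 3, 4, 5, 6, 7, 8}; ◇p there: 1:T, 3:T, 4:T, 5:T, 6:T, 7:T, 8:T. ✓
2: successors {2, 5, 7}; ◇p there: 2:T, 5:T, 7:T. ✓
3: successors {5, 6, 7, 8}; ◇p there: 5:T, 6:T, 7:T, 8:T. ✓
4: successors {1, 3, 5, 6}; ◇p there: 1:T, 3:T, 5:T, 6:T. ✓
5: successors {1, 2, 3, 4, 6, 7, 8}; ◇p there: 1:T, 2:T, 3:T, 4:T, 6:T, 7:T, 8:T. ✓
6: successors {1, 2, 3, 4, 5}; ◇p there: 1:T, 2:T, 3:T, 4:T, 5:T. ✓
7: successors {2, 3, 5}; ◇p there: 2:T, 3:T, 5:T. ✓
8: successors {7}; ◇p there: 7:T. ✓
— 8 worlds.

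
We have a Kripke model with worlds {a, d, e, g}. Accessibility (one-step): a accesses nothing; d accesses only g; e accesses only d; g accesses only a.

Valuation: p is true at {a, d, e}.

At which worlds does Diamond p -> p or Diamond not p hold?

{a, d, e}

a: Diamond p is F, p or Diamond not p is T. ✓
d: Diamond p is F, p or Diamond not p is T. ✓
e: Diamond p is T, p or Diamond not p is T. ✓
g: Diamond p is T, p or Diamond not p is F. ✗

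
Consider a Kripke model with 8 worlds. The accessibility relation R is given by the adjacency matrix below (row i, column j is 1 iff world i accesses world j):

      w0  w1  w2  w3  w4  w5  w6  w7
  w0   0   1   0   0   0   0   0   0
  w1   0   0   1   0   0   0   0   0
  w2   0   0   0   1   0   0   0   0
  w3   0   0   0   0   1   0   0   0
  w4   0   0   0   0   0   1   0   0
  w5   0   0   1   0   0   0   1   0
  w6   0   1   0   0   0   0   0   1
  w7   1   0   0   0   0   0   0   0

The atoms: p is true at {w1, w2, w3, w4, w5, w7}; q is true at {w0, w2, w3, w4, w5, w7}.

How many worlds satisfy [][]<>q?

7

w0: successors {w1}; []<>q there: w1:T. ✓
w1: successors {w2}; []<>q there: w2:T. ✓
w2: successors {w3}; []<>q there: w3:T. ✓
w3: successors {w4}; []<>q there: w4:T. ✓
w4: successors {w5}; []<>q there: w5:T. ✓
w5: successors {w2, w6}; []<>q there: w2:T, w6:T. ✓
w6: successors {w1, w7}; []<>q there: w1:T, w7:F. ✗
w7: successors {w0}; []<>q there: w0:T. ✓
Satisfying worlds: {w0, w1, w2, w3, w4, w5, w7}.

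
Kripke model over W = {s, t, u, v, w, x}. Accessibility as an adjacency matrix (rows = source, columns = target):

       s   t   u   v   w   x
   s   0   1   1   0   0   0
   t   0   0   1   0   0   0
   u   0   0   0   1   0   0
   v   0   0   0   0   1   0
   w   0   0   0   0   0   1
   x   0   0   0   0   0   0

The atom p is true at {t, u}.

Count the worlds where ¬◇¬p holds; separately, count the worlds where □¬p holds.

For ¬◇¬p:
s: ◇¬p is F. ✓
t: ◇¬p is F. ✓
u: ◇¬p is T. ✗
v: ◇¬p is T. ✗
w: ◇¬p is T. ✗
x: ◇¬p is F. ✓
— 3 worlds.
For □¬p:
s: successors {t, u}; ¬p there: t:F, u:F. ✗
t: successors {u}; ¬p there: u:F. ✗
u: successors {v}; ¬p there: v:T. ✓
v: successors {w}; ¬p there: w:T. ✓
w: successors {x}; ¬p there: x:T. ✓
x: no successors, so □¬p holds vacuously. ✓
— 4 worlds.

3 and 4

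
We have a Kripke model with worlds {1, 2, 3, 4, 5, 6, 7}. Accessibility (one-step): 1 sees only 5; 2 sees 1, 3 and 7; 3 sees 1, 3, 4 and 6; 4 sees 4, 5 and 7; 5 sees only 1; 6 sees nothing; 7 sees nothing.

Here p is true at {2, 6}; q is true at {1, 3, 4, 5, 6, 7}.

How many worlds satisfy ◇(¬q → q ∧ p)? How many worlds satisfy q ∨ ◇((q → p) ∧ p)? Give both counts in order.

5 and 6

For ◇(¬q → q ∧ p):
1: successors {5}; ¬q → q ∧ p there: 5:T. ✓
2: successors {1, 3, 7}; ¬q → q ∧ p there: 1:T, 3:T, 7:T. ✓
3: successors {1, 3, 4, 6}; ¬q → q ∧ p there: 1:T, 3:T, 4:T, 6:T. ✓
4: successors {4, 5, 7}; ¬q → q ∧ p there: 4:T, 5:T, 7:T. ✓
5: successors {1}; ¬q → q ∧ p there: 1:T. ✓
6: no successors, so ◇(¬q → q ∧ p) fails. ✗
7: no successors, so ◇(¬q → q ∧ p) fails. ✗
— 5 worlds.
For q ∨ ◇((q → p) ∧ p):
1: q is T, ◇((q → p) ∧ p) is F. ✓
2: q is F, ◇((q → p) ∧ p) is F. ✗
3: q is T, ◇((q → p) ∧ p) is T. ✓
4: q is T, ◇((q → p) ∧ p) is F. ✓
5: q is T, ◇((q → p) ∧ p) is F. ✓
6: q is T, ◇((q → p) ∧ p) is F. ✓
7: q is T, ◇((q → p) ∧ p) is F. ✓
— 6 worlds.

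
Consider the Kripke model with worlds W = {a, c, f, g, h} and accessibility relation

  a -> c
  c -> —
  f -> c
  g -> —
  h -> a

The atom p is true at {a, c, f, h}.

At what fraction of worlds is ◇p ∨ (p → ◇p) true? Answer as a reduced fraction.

4/5

a: ◇p is T, p → ◇p is T. ✓
c: ◇p is F, p → ◇p is F. ✗
f: ◇p is T, p → ◇p is T. ✓
g: ◇p is F, p → ◇p is T. ✓
h: ◇p is T, p → ◇p is T. ✓
That's 4 of 5 worlds, so 4/5.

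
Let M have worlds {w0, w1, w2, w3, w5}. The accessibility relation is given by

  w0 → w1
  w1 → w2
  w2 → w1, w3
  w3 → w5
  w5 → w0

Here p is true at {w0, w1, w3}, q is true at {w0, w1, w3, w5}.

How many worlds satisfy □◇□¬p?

2

w0: successors {w1}; ◇□¬p there: w1:F. ✗
w1: successors {w2}; ◇□¬p there: w2:T. ✓
w2: successors {w1, w3}; ◇□¬p there: w1:F, w3:F. ✗
w3: successors {w5}; ◇□¬p there: w5:F. ✗
w5: successors {w0}; ◇□¬p there: w0:T. ✓
Satisfying worlds: {w1, w5}.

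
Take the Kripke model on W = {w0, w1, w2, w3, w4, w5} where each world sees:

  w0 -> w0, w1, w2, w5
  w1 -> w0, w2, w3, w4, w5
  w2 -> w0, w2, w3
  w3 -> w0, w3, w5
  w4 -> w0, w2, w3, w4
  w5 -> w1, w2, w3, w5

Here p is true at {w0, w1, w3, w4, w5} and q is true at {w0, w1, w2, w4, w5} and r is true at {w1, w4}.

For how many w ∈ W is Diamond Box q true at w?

5

w0: successors {w0, w1, w2, w5}; Box q there: w0:T, w1:F, w2:F, w5:F. ✓
w1: successors {w0, w2, w3, w4, w5}; Box q there: w0:T, w2:F, w3:F, w4:F, w5:F. ✓
w2: successors {w0, w2, w3}; Box q there: w0:T, w2:F, w3:F. ✓
w3: successors {w0, w3, w5}; Box q there: w0:T, w3:F, w5:F. ✓
w4: successors {w0, w2, w3, w4}; Box q there: w0:T, w2:F, w3:F, w4:F. ✓
w5: successors {w1, w2, w3, w5}; Box q there: w1:F, w2:F, w3:F, w5:F. ✗
Satisfying worlds: {w0, w1, w2, w3, w4}.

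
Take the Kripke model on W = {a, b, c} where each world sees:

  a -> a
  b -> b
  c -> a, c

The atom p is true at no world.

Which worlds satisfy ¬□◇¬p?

∅

a: □◇¬p is T. ✗
b: □◇¬p is T. ✗
c: □◇¬p is T. ✗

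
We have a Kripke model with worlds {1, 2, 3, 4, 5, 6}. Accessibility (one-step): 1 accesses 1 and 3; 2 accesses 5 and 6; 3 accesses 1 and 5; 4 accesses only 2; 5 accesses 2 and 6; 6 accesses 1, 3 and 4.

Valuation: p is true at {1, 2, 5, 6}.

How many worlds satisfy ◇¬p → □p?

1: ◇¬p is T, □p is F. ✗
2: ◇¬p is F, □p is T. ✓
3: ◇¬p is F, □p is T. ✓
4: ◇¬p is F, □p is T. ✓
5: ◇¬p is F, □p is T. ✓
6: ◇¬p is T, □p is F. ✗
Satisfying worlds: {2, 3, 4, 5}.

4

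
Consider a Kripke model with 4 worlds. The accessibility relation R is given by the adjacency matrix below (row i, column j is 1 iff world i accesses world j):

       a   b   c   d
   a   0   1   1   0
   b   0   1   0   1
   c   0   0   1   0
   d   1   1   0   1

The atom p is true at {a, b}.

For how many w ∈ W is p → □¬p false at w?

a: p is T, □¬p is F. ✗
b: p is T, □¬p is F. ✗
c: p is F, □¬p is T. ✓
d: p is F, □¬p is F. ✓
Satisfying worlds: {c, d}.
So p → □¬p fails at the other 2 worlds.

2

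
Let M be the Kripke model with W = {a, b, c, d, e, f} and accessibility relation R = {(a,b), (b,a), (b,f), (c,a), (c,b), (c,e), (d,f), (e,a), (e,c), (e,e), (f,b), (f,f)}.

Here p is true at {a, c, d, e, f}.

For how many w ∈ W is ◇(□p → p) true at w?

a: successors {b}; □p → p there: b:F. ✗
b: successors {a, f}; □p → p there: a:T, f:T. ✓
c: successors {a, b, e}; □p → p there: a:T, b:F, e:T. ✓
d: successors {f}; □p → p there: f:T. ✓
e: successors {a, c, e}; □p → p there: a:T, c:T, e:T. ✓
f: successors {b, f}; □p → p there: b:F, f:T. ✓
Satisfying worlds: {b, c, d, e, f}.

5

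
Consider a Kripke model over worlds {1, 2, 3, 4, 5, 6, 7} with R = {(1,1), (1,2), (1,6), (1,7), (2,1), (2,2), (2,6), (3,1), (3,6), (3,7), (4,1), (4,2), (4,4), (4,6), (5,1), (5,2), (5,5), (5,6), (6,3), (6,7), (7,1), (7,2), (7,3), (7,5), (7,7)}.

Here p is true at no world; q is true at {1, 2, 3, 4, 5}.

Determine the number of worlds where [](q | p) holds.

0

1: successors {1, 2, 6, 7}; q | p there: 1:T, 2:T, 6:F, 7:F. ✗
2: successors {1, 2, 6}; q | p there: 1:T, 2:T, 6:F. ✗
3: successors {1, 6, 7}; q | p there: 1:T, 6:F, 7:F. ✗
4: successors {1, 2, 4, 6}; q | p there: 1:T, 2:T, 4:T, 6:F. ✗
5: successors {1, 2, 5, 6}; q | p there: 1:T, 2:T, 5:T, 6:F. ✗
6: successors {3, 7}; q | p there: 3:T, 7:F. ✗
7: successors {1, 2, 3, 5, 7}; q | p there: 1:T, 2:T, 3:T, 5:T, 7:F. ✗
Satisfying worlds: ∅.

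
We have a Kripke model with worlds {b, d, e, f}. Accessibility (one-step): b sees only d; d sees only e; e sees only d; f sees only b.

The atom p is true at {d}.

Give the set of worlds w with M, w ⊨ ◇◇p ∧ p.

b: ◇◇p is F, p is F. ✗
d: ◇◇p is T, p is T. ✓
e: ◇◇p is F, p is F. ✗
f: ◇◇p is T, p is F. ✗

{d}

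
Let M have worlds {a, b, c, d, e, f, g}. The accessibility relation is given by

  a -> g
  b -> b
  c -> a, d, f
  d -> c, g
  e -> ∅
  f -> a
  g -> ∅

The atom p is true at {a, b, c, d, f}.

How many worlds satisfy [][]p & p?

a: [][]p is T, p is T. ✓
b: [][]p is T, p is T. ✓
c: [][]p is F, p is T. ✗
d: [][]p is T, p is T. ✓
e: [][]p is T, p is F. ✗
f: [][]p is F, p is T. ✗
g: [][]p is T, p is F. ✗
Satisfying worlds: {a, b, d}.

3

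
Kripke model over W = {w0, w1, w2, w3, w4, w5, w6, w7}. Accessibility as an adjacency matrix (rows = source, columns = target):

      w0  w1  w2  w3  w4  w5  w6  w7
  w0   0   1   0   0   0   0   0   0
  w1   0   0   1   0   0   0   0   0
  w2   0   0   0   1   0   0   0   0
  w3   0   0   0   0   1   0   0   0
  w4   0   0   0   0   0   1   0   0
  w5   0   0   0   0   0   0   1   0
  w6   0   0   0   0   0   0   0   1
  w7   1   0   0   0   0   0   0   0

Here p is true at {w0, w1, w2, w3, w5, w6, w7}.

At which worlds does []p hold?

{w0, w1, w2, w4, w5, w6, w7}

w0: successors {w1}; p there: w1:T. ✓
w1: successors {w2}; p there: w2:T. ✓
w2: successors {w3}; p there: w3:T. ✓
w3: successors {w4}; p there: w4:F. ✗
w4: successors {w5}; p there: w5:T. ✓
w5: successors {w6}; p there: w6:T. ✓
w6: successors {w7}; p there: w7:T. ✓
w7: successors {w0}; p there: w0:T. ✓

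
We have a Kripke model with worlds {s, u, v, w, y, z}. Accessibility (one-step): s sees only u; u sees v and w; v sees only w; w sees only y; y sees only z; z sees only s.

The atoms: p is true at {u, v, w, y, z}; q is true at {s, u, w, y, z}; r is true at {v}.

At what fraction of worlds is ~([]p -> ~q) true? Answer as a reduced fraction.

s: []p -> ~q is F. ✓
u: []p -> ~q is F. ✓
v: []p -> ~q is T. ✗
w: []p -> ~q is F. ✓
y: []p -> ~q is F. ✓
z: []p -> ~q is T. ✗
That's 4 of 6 worlds, so 4/6 = 2/3.

2/3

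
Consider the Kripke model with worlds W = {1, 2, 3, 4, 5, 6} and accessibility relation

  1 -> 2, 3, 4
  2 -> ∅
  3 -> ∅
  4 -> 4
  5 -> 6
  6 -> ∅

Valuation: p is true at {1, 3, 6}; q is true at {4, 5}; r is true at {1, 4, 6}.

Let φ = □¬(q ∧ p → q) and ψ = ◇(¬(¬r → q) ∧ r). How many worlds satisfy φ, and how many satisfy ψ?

For □¬(q ∧ p → q):
1: successors {2, 3, 4}; ¬(q ∧ p → q) there: 2:F, 3:F, 4:F. ✗
2: no successors, so □¬(q ∧ p → q) holds vacuously. ✓
3: no successors, so □¬(q ∧ p → q) holds vacuously. ✓
4: successors {4}; ¬(q ∧ p → q) there: 4:F. ✗
5: successors {6}; ¬(q ∧ p → q) there: 6:F. ✗
6: no successors, so □¬(q ∧ p → q) holds vacuously. ✓
— 3 worlds.
For ◇(¬(¬r → q) ∧ r):
1: successors {2, 3, 4}; ¬(¬r → q) ∧ r there: 2:F, 3:F, 4:F. ✗
2: no successors, so ◇(¬(¬r → q) ∧ r) fails. ✗
3: no successors, so ◇(¬(¬r → q) ∧ r) fails. ✗
4: successors {4}; ¬(¬r → q) ∧ r there: 4:F. ✗
5: successors {6}; ¬(¬r → q) ∧ r there: 6:F. ✗
6: no successors, so ◇(¬(¬r → q) ∧ r) fails. ✗
— 0 worlds.

3 and 0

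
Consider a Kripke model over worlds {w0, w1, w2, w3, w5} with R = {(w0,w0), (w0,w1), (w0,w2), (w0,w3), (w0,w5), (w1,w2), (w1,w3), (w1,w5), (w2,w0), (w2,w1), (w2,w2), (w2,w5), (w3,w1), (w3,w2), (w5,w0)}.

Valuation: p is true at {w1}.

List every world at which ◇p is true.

{w0, w2, w3}

w0: successors {w0, w1, w2, w3, w5}; p there: w0:F, w1:T, w2:F, w3:F, w5:F. ✓
w1: successors {w2, w3, w5}; p there: w2:F, w3:F, w5:F. ✗
w2: successors {w0, w1, w2, w5}; p there: w0:F, w1:T, w2:F, w5:F. ✓
w3: successors {w1, w2}; p there: w1:T, w2:F. ✓
w5: successors {w0}; p there: w0:F. ✗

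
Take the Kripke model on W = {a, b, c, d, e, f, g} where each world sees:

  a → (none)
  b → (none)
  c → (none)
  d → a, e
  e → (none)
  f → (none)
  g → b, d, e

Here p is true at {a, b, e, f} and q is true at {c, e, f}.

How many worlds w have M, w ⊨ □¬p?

5

a: no successors, so □¬p holds vacuously. ✓
b: no successors, so □¬p holds vacuously. ✓
c: no successors, so □¬p holds vacuously. ✓
d: successors {a, e}; ¬p there: a:F, e:F. ✗
e: no successors, so □¬p holds vacuously. ✓
f: no successors, so □¬p holds vacuously. ✓
g: successors {b, d, e}; ¬p there: b:F, d:T, e:F. ✗
Satisfying worlds: {a, b, c, e, f}.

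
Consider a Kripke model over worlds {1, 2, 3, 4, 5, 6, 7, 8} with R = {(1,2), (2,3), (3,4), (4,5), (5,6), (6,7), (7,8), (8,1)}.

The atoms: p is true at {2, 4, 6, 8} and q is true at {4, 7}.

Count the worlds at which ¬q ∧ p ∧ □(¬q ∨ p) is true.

2

1: ¬q ∧ p is F, □(¬q ∨ p) is T. ✗
2: ¬q ∧ p is T, □(¬q ∨ p) is T. ✓
3: ¬q ∧ p is F, □(¬q ∨ p) is T. ✗
4: ¬q ∧ p is F, □(¬q ∨ p) is T. ✗
5: ¬q ∧ p is F, □(¬q ∨ p) is T. ✗
6: ¬q ∧ p is T, □(¬q ∨ p) is F. ✗
7: ¬q ∧ p is F, □(¬q ∨ p) is T. ✗
8: ¬q ∧ p is T, □(¬q ∨ p) is T. ✓
Satisfying worlds: {2, 8}.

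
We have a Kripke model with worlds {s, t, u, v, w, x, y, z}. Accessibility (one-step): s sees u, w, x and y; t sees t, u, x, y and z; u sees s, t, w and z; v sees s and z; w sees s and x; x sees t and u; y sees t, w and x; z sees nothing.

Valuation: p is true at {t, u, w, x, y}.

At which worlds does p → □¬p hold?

{s, v, z}

s: p is F, □¬p is F. ✓
t: p is T, □¬p is F. ✗
u: p is T, □¬p is F. ✗
v: p is F, □¬p is T. ✓
w: p is T, □¬p is F. ✗
x: p is T, □¬p is F. ✗
y: p is T, □¬p is F. ✗
z: p is F, □¬p is T. ✓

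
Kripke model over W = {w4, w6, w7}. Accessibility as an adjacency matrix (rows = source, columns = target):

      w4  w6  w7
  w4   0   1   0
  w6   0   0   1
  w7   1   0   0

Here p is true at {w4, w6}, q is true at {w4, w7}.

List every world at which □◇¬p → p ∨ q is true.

w4: □◇¬p is T, p ∨ q is T. ✓
w6: □◇¬p is F, p ∨ q is T. ✓
w7: □◇¬p is F, p ∨ q is T. ✓

{w4, w6, w7}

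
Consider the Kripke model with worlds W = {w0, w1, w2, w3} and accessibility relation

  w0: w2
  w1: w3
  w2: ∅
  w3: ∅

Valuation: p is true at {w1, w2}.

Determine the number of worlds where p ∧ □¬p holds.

w0: p is F, □¬p is F. ✗
w1: p is T, □¬p is T. ✓
w2: p is T, □¬p is T. ✓
w3: p is F, □¬p is T. ✗
Satisfying worlds: {w1, w2}.

2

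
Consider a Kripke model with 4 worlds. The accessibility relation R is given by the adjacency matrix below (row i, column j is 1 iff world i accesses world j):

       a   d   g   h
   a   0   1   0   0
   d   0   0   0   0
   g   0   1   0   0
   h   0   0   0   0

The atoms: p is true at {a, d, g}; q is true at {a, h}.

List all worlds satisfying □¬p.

{d, h}

a: successors {d}; ¬p there: d:F. ✗
d: no successors, so □¬p holds vacuously. ✓
g: successors {d}; ¬p there: d:F. ✗
h: no successors, so □¬p holds vacuously. ✓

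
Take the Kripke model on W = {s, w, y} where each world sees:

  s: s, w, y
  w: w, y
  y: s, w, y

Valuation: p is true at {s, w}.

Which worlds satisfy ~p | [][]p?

s: ~p is F, [][]p is F. ✗
w: ~p is F, [][]p is F. ✗
y: ~p is T, [][]p is F. ✓

{y}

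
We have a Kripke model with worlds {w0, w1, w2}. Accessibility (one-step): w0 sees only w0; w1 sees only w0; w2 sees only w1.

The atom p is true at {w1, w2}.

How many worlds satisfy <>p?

w0: successors {w0}; p there: w0:F. ✗
w1: successors {w0}; p there: w0:F. ✗
w2: successors {w1}; p there: w1:T. ✓
Satisfying worlds: {w2}.

1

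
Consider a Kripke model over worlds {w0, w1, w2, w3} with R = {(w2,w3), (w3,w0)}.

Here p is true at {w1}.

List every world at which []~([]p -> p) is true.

w0: no successors, so []~([]p -> p) holds vacuously. ✓
w1: no successors, so []~([]p -> p) holds vacuously. ✓
w2: successors {w3}; ~([]p -> p) there: w3:F. ✗
w3: successors {w0}; ~([]p -> p) there: w0:T. ✓

{w0, w1, w3}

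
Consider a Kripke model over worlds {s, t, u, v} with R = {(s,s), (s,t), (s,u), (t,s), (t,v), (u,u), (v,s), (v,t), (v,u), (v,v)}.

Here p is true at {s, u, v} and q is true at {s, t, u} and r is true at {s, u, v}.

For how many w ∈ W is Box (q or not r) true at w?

s: successors {s, t, u}; q or not r there: s:T, t:T, u:T. ✓
t: successors {s, v}; q or not r there: s:T, v:F. ✗
u: successors {u}; q or not r there: u:T. ✓
v: successors {s, t, u, v}; q or not r there: s:T, t:T, u:T, v:F. ✗
Satisfying worlds: {s, u}.

2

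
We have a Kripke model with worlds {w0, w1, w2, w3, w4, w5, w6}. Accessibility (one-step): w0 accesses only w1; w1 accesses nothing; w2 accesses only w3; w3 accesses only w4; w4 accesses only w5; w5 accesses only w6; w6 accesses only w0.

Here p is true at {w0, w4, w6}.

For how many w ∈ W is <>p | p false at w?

w0: <>p is F, p is T. ✓
w1: <>p is F, p is F. ✗
w2: <>p is F, p is F. ✗
w3: <>p is T, p is F. ✓
w4: <>p is F, p is T. ✓
w5: <>p is T, p is F. ✓
w6: <>p is T, p is T. ✓
Satisfying worlds: {w0, w3, w4, w5, w6}.
So <>p | p fails at the other 2 worlds.

2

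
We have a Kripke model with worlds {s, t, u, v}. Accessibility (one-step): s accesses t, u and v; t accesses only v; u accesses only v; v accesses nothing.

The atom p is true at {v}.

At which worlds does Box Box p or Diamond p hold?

{s, t, u, v}

s: Box Box p is T, Diamond p is T. ✓
t: Box Box p is T, Diamond p is T. ✓
u: Box Box p is T, Diamond p is T. ✓
v: Box Box p is T, Diamond p is F. ✓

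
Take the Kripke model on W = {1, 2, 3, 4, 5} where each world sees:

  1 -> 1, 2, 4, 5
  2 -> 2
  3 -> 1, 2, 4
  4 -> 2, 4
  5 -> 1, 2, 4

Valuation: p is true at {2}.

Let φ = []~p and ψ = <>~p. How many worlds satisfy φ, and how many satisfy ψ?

For []~p:
1: successors {1, 2, 4, 5}; ~p there: 1:T, 2:F, 4:T, 5:T. ✗
2: successors {2}; ~p there: 2:F. ✗
3: successors {1, 2, 4}; ~p there: 1:T, 2:F, 4:T. ✗
4: successors {2, 4}; ~p there: 2:F, 4:T. ✗
5: successors {1, 2, 4}; ~p there: 1:T, 2:F, 4:T. ✗
— 0 worlds.
For <>~p:
1: successors {1, 2, 4, 5}; ~p there: 1:T, 2:F, 4:T, 5:T. ✓
2: successors {2}; ~p there: 2:F. ✗
3: successors {1, 2, 4}; ~p there: 1:T, 2:F, 4:T. ✓
4: successors {2, 4}; ~p there: 2:F, 4:T. ✓
5: successors {1, 2, 4}; ~p there: 1:T, 2:F, 4:T. ✓
— 4 worlds.

0 and 4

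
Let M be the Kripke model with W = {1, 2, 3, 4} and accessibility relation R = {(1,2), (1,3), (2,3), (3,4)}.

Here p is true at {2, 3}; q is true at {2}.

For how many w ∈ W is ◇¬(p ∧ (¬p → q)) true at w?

1

1: successors {2, 3}; ¬(p ∧ (¬p → q)) there: 2:F, 3:F. ✗
2: successors {3}; ¬(p ∧ (¬p → q)) there: 3:F. ✗
3: successors {4}; ¬(p ∧ (¬p → q)) there: 4:T. ✓
4: no successors, so ◇¬(p ∧ (¬p → q)) fails. ✗
Satisfying worlds: {3}.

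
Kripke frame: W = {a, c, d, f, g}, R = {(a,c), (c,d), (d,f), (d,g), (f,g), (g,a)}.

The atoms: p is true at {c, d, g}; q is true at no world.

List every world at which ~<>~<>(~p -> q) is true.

a: <>~<>(~p -> q) is F. ✓
c: <>~<>(~p -> q) is F. ✓
d: <>~<>(~p -> q) is T. ✗
f: <>~<>(~p -> q) is T. ✗
g: <>~<>(~p -> q) is F. ✓

{a, c, g}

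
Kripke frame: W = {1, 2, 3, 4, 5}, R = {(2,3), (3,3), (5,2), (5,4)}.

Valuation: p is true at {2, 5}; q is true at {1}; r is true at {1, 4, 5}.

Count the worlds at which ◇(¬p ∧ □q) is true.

1: no successors, so ◇(¬p ∧ □q) fails. ✗
2: successors {3}; ¬p ∧ □q there: 3:F. ✗
3: successors {3}; ¬p ∧ □q there: 3:F. ✗
4: no successors, so ◇(¬p ∧ □q) fails. ✗
5: successors {2, 4}; ¬p ∧ □q there: 2:F, 4:T. ✓
Satisfying worlds: {5}.

1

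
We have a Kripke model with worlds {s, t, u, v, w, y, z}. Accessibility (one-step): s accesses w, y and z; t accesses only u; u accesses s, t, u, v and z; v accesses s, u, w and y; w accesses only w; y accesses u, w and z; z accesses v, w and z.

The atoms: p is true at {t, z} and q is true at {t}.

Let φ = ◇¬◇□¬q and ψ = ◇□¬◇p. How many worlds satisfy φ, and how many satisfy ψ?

For ◇¬◇□¬q:
s: successors {w, y, z}; ¬◇□¬q there: w:F, y:F, z:F. ✗
t: successors {u}; ¬◇□¬q there: u:F. ✗
u: successors {s, t, u, v, z}; ¬◇□¬q there: s:F, t:T, u:F, v:F, z:F. ✓
v: successors {s, u, w, y}; ¬◇□¬q there: s:F, u:F, w:F, y:F. ✗
w: successors {w}; ¬◇□¬q there: w:F. ✗
y: successors {u, w, z}; ¬◇□¬q there: u:F, w:F, z:F. ✗
z: successors {v, w, z}; ¬◇□¬q there: v:F, w:F, z:F. ✗
— 1 world.
For ◇□¬◇p:
s: successors {w, y, z}; □¬◇p there: w:T, y:F, z:F. ✓
t: successors {u}; □¬◇p there: u:F. ✗
u: successors {s, t, u, v, z}; □¬◇p there: s:F, t:F, u:F, v:F, z:F. ✗
v: successors {s, u, w, y}; □¬◇p there: s:F, u:F, w:T, y:F. ✓
w: successors {w}; □¬◇p there: w:T. ✓
y: successors {u, w, z}; □¬◇p there: u:F, w:T, z:F. ✓
z: successors {v, w, z}; □¬◇p there: v:F, w:T, z:F. ✓
— 5 worlds.

1 and 5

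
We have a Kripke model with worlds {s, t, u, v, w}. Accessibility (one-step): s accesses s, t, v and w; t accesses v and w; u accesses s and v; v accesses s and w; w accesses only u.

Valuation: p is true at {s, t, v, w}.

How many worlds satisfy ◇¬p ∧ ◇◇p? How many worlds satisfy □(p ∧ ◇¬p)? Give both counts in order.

For ◇¬p ∧ ◇◇p:
s: ◇¬p is F, ◇◇p is T. ✗
t: ◇¬p is F, ◇◇p is T. ✗
u: ◇¬p is F, ◇◇p is T. ✗
v: ◇¬p is F, ◇◇p is T. ✗
w: ◇¬p is T, ◇◇p is T. ✓
— 1 world.
For □(p ∧ ◇¬p):
s: successors {s, t, v, w}; p ∧ ◇¬p there: s:F, t:F, v:F, w:T. ✗
t: successors {v, w}; p ∧ ◇¬p there: v:F, w:T. ✗
u: successors {s, v}; p ∧ ◇¬p there: s:F, v:F. ✗
v: successors {s, w}; p ∧ ◇¬p there: s:F, w:T. ✗
w: successors {u}; p ∧ ◇¬p there: u:F. ✗
— 0 worlds.

1 and 0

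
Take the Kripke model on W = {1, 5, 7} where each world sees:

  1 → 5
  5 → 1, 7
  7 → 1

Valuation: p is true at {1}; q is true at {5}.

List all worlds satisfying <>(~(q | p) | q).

{1, 5}

1: successors {5}; ~(q | p) | q there: 5:T. ✓
5: successors {1, 7}; ~(q | p) | q there: 1:F, 7:T. ✓
7: successors {1}; ~(q | p) | q there: 1:F. ✗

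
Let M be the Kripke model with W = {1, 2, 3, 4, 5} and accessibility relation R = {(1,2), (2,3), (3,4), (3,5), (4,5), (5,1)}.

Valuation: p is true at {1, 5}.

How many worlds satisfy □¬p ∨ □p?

1: □¬p is T, □p is F. ✓
2: □¬p is T, □p is F. ✓
3: □¬p is F, □p is F. ✗
4: □¬p is F, □p is T. ✓
5: □¬p is F, □p is T. ✓
Satisfying worlds: {1, 2, 4, 5}.

4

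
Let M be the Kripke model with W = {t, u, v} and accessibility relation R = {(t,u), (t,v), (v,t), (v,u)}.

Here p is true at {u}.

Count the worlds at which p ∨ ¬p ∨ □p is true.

3

t: p is F, ¬p ∨ □p is T. ✓
u: p is T, ¬p ∨ □p is T. ✓
v: p is F, ¬p ∨ □p is T. ✓
Satisfying worlds: {t, u, v}.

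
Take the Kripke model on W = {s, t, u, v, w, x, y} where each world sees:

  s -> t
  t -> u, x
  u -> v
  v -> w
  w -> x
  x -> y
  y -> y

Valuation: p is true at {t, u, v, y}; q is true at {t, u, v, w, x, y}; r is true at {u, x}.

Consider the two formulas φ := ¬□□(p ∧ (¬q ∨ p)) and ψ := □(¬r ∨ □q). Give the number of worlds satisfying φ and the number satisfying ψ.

3 and 7

For ¬□□(p ∧ (¬q ∨ p)):
s: □□(p ∧ (¬q ∨ p)) is F. ✓
t: □□(p ∧ (¬q ∨ p)) is T. ✗
u: □□(p ∧ (¬q ∨ p)) is F. ✓
v: □□(p ∧ (¬q ∨ p)) is F. ✓
w: □□(p ∧ (¬q ∨ p)) is T. ✗
x: □□(p ∧ (¬q ∨ p)) is T. ✗
y: □□(p ∧ (¬q ∨ p)) is T. ✗
— 3 worlds.
For □(¬r ∨ □q):
s: successors {t}; ¬r ∨ □q there: t:T. ✓
t: successors {u, x}; ¬r ∨ □q there: u:T, x:T. ✓
u: successors {v}; ¬r ∨ □q there: v:T. ✓
v: successors {w}; ¬r ∨ □q there: w:T. ✓
w: successors {x}; ¬r ∨ □q there: x:T. ✓
x: successors {y}; ¬r ∨ □q there: y:T. ✓
y: successors {y}; ¬r ∨ □q there: y:T. ✓
— 7 worlds.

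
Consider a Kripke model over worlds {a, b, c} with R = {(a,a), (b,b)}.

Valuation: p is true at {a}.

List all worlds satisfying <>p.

a: successors {a}; p there: a:T. ✓
b: successors {b}; p there: b:F. ✗
c: no successors, so <>p fails. ✗

{a}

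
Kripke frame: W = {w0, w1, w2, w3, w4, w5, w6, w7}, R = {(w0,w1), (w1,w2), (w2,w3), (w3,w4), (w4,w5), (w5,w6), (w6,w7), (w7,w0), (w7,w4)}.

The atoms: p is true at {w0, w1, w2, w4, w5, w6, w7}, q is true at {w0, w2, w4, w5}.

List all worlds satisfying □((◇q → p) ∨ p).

{w0, w1, w3, w4, w5, w6, w7}

w0: successors {w1}; (◇q → p) ∨ p there: w1:T. ✓
w1: successors {w2}; (◇q → p) ∨ p there: w2:T. ✓
w2: successors {w3}; (◇q → p) ∨ p there: w3:F. ✗
w3: successors {w4}; (◇q → p) ∨ p there: w4:T. ✓
w4: successors {w5}; (◇q → p) ∨ p there: w5:T. ✓
w5: successors {w6}; (◇q → p) ∨ p there: w6:T. ✓
w6: successors {w7}; (◇q → p) ∨ p there: w7:T. ✓
w7: successors {w0, w4}; (◇q → p) ∨ p there: w0:T, w4:T. ✓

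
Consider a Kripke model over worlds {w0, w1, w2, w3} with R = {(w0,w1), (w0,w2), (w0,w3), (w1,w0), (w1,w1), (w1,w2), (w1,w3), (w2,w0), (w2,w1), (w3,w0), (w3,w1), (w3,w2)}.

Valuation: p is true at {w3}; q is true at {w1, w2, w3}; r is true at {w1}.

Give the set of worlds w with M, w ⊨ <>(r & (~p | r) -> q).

w0: successors {w1, w2, w3}; r & (~p | r) -> q there: w1:T, w2:T, w3:T. ✓
w1: successors {w0, w1, w2, w3}; r & (~p | r) -> q there: w0:T, w1:T, w2:T, w3:T. ✓
w2: successors {w0, w1}; r & (~p | r) -> q there: w0:T, w1:T. ✓
w3: successors {w0, w1, w2}; r & (~p | r) -> q there: w0:T, w1:T, w2:T. ✓

{w0, w1, w2, w3}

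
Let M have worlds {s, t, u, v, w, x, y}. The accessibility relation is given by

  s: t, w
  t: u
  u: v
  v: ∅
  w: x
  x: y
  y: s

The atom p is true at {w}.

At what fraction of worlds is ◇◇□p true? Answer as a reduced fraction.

s: successors {t, w}; ◇□p there: t:F, w:F. ✗
t: successors {u}; ◇□p there: u:T. ✓
u: successors {v}; ◇□p there: v:F. ✗
v: no successors, so ◇◇□p fails. ✗
w: successors {x}; ◇□p there: x:F. ✗
x: successors {y}; ◇□p there: y:F. ✗
y: successors {s}; ◇□p there: s:F. ✗
That's 1 of 7 worlds, so 1/7.

1/7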